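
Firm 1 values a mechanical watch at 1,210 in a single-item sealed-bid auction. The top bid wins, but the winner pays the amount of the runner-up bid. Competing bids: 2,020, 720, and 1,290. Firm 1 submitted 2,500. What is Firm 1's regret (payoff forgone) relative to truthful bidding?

The highest competing bid is 2,020.
Bidding truthfully at 1,210: the top bid is 2,020 (a rival), so Firm 1 loses. Payoff = 0.
Bidding 2,500: Firm 1 has the top bid, wins, and pays the second-highest bid 2,020. Payoff = 1,210 − 2,020 = -810.
Regret = truthful payoff − actual payoff = 0 − -810 = 810.

Payoff forgone: 810.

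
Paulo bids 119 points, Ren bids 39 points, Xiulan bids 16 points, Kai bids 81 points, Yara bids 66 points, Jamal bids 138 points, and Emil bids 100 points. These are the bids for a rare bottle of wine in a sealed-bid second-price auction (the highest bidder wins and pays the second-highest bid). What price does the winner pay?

Ranking the bids: Jamal 138 points, then Paulo 119 points, then Emil 100 points, then Kai 81 points, then Yara 66 points, then Ren 39 points, then Xiulan 16 points.
Jamal is the highest bidder, so Jamal wins.
Under the second-price rule, the price is the second-highest bid: 119 points.

Price paid: 119 points.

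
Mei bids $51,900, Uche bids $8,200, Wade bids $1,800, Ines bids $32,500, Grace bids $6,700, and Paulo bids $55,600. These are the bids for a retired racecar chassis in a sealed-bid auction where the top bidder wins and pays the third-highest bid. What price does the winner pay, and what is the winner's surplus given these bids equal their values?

The winner pays $32,500 for a surplus of $23,100.

Sorted high to low: Paulo $55,600 > Mei $51,900 > Ines $32,500 > Uche $8,200 > Grace $6,700 > Wade $1,800.
Paulo is the highest bidder, so Paulo wins.
Under the third-price rule, the price is the third-highest bid: $32,500.
Surplus = $55,600 − $32,500 = $23,100.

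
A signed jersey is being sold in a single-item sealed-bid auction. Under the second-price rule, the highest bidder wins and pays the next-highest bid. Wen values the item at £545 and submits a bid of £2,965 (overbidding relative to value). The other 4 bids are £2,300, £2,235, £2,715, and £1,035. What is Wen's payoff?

Wen's payoff: -£2,170.

Highest competing bid: £2,715.
Wen's bid £2,965 is the highest overall, so Wen wins and pays the second-highest bid, £2,715.
Payoff = value − price = £545 − £2,715 = -£2,170.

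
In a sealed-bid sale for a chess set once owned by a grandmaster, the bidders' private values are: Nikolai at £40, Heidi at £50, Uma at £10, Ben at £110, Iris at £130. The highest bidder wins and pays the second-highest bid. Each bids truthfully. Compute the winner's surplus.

Ranking the bids: Iris £130, then Ben £110, then Heidi £50, then Nikolai £40, then Uma £10.
Iris wins with the top bid and pays the second-highest, £110.
Surplus = £130 − £110 = £20.

Surplus = £20.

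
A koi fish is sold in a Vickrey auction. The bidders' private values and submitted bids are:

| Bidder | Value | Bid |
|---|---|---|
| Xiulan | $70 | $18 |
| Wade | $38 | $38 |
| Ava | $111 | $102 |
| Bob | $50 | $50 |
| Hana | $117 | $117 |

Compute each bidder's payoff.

Bids in descending order: Hana $117, then Ava $102, then Bob $50, then Wade $38, then Xiulan $18.
Hana has the top bid and wins; the price is the second-highest bid, $102.
Hana's payoff = $117 − $102 = $15. All other bidders lose, so their payoff is 0.

Payoffs: Xiulan $0, Wade $0, Ava $0, Bob $0, Hana $15.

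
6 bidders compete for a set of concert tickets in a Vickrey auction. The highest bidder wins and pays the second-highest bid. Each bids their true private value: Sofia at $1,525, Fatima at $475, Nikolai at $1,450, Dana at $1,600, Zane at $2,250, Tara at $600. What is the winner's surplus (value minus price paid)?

Surplus = $650.

Sorted high to low: Zane $2,250, then Dana $1,600, then Sofia $1,525, then Nikolai $1,450, then Tara $600, then Fatima $475.
Zane wins with the top bid and pays the second-highest, $1,600.
Surplus = $2,250 − $1,600 = $650.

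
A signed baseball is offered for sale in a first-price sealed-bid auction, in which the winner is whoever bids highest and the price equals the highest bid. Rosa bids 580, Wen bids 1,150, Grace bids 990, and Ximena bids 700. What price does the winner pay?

Price paid: 1,150.

Sorted high to low: Wen 1,150; Grace 990; Ximena 700; Rosa 580.
Wen is the highest bidder, so Wen wins.
Under the first-price rule, the price is the highest bid: 1,150.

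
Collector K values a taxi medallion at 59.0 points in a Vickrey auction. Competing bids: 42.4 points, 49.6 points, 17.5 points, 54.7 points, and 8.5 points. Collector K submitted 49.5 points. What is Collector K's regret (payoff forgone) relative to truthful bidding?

The highest competing bid is 54.7 points.
Bidding truthfully at 59.0 points: Collector K has the top bid, wins, and pays the second-highest bid 54.7 points. Payoff = 59.0 points − 54.7 points = 4.3 points.
Bidding 49.5 points: the top bid is 54.7 points (a rival), so Collector K loses. Payoff = 0.0 points.
Regret = truthful payoff − actual payoff = 4.3 points − 0.0 points = 4.3 points.

Regret: 4.3 points.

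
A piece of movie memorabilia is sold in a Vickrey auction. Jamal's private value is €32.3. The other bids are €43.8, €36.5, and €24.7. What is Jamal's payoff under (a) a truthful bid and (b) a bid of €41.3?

The highest competing bid is €43.8.
Bidding truthfully at €32.3: the top bid is €43.8 (a rival), so Jamal loses. Payoff = €0.0.
Bidding €41.3: the top bid is €43.8 (a rival), so Jamal loses. Payoff = €0.0.

(a) €0.0  (b) €0.0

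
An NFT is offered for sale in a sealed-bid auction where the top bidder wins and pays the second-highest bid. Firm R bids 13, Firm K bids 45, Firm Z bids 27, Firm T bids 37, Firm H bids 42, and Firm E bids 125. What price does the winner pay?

Ordered from highest: Firm E 125, then Firm K 45, then Firm H 42, then Firm T 37, then Firm Z 27, then Firm R 13.
Firm E is the highest bidder, so Firm E wins.
Under the second-price rule, the price is the second-highest bid: 45.

The winner pays 45.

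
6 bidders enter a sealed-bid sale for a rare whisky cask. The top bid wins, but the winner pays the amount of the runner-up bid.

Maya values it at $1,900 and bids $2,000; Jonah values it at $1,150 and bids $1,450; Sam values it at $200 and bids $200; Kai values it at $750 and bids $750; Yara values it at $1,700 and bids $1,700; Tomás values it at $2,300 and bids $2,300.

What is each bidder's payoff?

Bids in descending order: Tomás $2,300; Maya $2,000; Yara $1,700; Jonah $1,450; Kai $750; Sam $200.
Tomás has the top bid and wins; the price is the second-highest bid, $2,000.
Tomás's payoff = $2,300 − $2,000 = $300. All other bidders lose, so their payoff is 0.

Payoffs: Maya $0, Jonah $0, Sam $0, Kai $0, Yara $0, Tomás $300.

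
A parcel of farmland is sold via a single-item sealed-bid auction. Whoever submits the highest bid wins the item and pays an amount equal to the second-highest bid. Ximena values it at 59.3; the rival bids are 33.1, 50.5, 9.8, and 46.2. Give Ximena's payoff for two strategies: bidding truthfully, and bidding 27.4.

The highest competing bid is 50.5.
Bidding truthfully at 59.3: Ximena has the top bid, wins, and pays the second-highest bid 50.5. Payoff = 59.3 − 50.5 = 8.8.
Bidding 27.4: the top bid is 50.5 (a rival), so Ximena loses. Payoff = 0.0.

(a) 8.8  (b) 0.0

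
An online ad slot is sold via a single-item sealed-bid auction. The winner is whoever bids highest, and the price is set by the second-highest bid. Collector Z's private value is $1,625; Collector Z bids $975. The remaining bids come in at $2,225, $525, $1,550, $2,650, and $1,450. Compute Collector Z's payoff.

Highest competing bid: $2,650.
Collector Z's bid $975 is not the highest, so Collector Z loses, pays nothing, and earns zero payoff.

$0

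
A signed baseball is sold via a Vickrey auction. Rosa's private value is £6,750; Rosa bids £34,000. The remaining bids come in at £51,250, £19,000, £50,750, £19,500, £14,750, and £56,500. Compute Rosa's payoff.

Highest competing bid: £56,500.
Rosa's bid £34,000 is not the highest, so Rosa loses, pays nothing, and earns zero payoff.

Payoff = £0.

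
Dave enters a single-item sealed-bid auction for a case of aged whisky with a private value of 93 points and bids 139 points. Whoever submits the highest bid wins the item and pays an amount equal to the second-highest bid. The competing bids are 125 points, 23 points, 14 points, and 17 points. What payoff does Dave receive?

Highest competing bid: 125 points.
Dave's bid 139 points is the highest overall, so Dave wins and pays the second-highest bid, 125 points.
Payoff = value − price = 93 points − 125 points = -32 points.
Overbidding won the item at a price above value — truthful bidding would have avoided this loss.

-32 points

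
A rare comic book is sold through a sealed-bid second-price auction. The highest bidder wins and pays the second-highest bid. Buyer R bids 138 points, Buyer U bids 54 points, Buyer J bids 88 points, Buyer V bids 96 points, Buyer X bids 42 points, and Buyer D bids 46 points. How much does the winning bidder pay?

Ordered from highest: Buyer R 138 points; Buyer V 96 points; Buyer J 88 points; Buyer U 54 points; Buyer D 46 points; Buyer X 42 points.
Buyer R has the highest bid, so Buyer R wins.
The second-highest bid is 96 points, so that is what Buyer R pays.

The winner pays 96 points.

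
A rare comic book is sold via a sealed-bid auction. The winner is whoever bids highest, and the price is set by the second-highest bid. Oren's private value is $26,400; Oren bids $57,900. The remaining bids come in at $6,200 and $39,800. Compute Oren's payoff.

-$13,400

Highest competing bid: $39,800.
Oren's bid $57,900 is the highest overall, so Oren wins and pays the second-highest bid, $39,800.
Payoff = value − price = $26,400 − $39,800 = -$13,400.
Overbidding won the item at a price above value — truthful bidding would have avoided this loss.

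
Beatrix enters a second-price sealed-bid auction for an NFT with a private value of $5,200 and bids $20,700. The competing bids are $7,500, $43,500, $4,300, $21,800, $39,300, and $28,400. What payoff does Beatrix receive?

$0

Highest competing bid: $43,500.
Beatrix's bid $20,700 is not the highest, so Beatrix loses, pays nothing, and earns zero payoff.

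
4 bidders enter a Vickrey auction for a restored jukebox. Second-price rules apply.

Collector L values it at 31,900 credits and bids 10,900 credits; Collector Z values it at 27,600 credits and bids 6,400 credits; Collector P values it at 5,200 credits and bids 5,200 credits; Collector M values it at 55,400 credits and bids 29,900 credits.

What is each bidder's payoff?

Collector L 0 credits, Collector Z 0 credits, Collector P 0 credits, Collector M 44,500 credits.

Ordered from highest: Collector M 29,900 credits; Collector L 10,900 credits; Collector Z 6,400 credits; Collector P 5,200 credits.
Collector M has the top bid and wins; the price is the second-highest bid, 10,900 credits.
Collector M's payoff = 55,400 credits − 10,900 credits = 44,500 credits. All other bidders lose, so their payoff is 0.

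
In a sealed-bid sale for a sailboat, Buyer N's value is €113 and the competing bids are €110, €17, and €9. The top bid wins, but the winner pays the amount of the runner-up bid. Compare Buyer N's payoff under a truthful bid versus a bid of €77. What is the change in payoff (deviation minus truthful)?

Change in payoff: -€3.

The highest competing bid is €110.
Bidding truthfully at €113: Buyer N has the top bid, wins, and pays the second-highest bid €110. Payoff = €113 − €110 = €3.
Bidding €77: the top bid is €110 (a rival), so Buyer N loses. Payoff = €0.
Change = €0 − €3 = -€3.
This is the dominant-strategy logic: truthful bidding weakly beats any alternative.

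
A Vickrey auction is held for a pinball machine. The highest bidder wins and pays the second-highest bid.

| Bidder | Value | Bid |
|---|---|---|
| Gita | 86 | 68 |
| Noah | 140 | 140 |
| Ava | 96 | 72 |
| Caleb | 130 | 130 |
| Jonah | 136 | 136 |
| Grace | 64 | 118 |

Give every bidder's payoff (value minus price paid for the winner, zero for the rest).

Gita 0, Noah 4, Ava 0, Caleb 0, Jonah 0, Grace 0.

Sorted high to low: Noah 140, then Jonah 136, then Caleb 130, then Grace 118, then Ava 72, then Gita 68.
Noah has the top bid and wins; the price is the second-highest bid, 136.
Noah's payoff = 140 − 136 = 4. All other bidders lose, so their payoff is 0.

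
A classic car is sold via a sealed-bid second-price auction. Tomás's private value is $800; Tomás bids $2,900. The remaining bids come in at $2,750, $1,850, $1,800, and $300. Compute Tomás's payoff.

Payoff = -$1,950.

Highest competing bid: $2,750.
Tomás's bid $2,900 is the highest overall, so Tomás wins and pays the second-highest bid, $2,750.
Payoff = value − price = $800 − $2,750 = -$1,950.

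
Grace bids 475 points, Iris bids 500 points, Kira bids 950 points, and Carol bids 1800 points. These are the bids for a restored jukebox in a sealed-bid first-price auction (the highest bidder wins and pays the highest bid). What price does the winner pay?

Sorted high to low: Carol 1800 points; Kira 950 points; Iris 500 points; Grace 475 points.
Carol is the highest bidder, so Carol wins.
Under the first-price rule, the price is the highest bid: 1800 points.

Price paid: 1800 points.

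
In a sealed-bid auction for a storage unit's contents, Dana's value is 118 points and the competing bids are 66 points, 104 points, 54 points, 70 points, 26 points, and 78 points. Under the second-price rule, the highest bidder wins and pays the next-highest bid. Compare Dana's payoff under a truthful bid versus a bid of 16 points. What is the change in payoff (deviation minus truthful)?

-14 points

The highest competing bid is 104 points.
Bidding truthfully at 118 points: Dana has the top bid, wins, and pays the second-highest bid 104 points. Payoff = 118 points − 104 points = 14 points.
Bidding 16 points: the top bid is 104 points (a rival), so Dana loses. Payoff = 0 points.
Change = 0 points − 14 points = -14 points.
Deviating from a truthful bid can only lose payoff in a second-price auction — never gain.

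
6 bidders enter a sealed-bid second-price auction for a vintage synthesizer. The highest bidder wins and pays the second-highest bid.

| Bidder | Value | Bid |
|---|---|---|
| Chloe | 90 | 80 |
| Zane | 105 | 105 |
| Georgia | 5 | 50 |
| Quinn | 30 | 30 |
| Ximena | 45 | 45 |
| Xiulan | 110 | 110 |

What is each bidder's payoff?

Bids in descending order: Xiulan 110 > Zane 105 > Chloe 80 > Georgia 50 > Ximena 45 > Quinn 30.
Xiulan has the top bid and wins; the price is the second-highest bid, 105.
Xiulan's payoff = 110 − 105 = 5. All other bidders lose, so their payoff is 0.

Chloe 0, Zane 0, Georgia 0, Quinn 0, Ximena 0, Xiulan 5.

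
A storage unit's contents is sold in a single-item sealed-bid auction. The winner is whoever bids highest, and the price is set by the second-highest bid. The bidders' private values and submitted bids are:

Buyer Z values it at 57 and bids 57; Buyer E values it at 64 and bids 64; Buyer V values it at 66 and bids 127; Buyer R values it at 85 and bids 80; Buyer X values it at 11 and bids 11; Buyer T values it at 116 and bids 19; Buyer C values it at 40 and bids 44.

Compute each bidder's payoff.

Payoffs: Buyer Z 0, Buyer E 0, Buyer V -14, Buyer R 0, Buyer X 0, Buyer T 0, Buyer C 0.

Ranking the bids: Buyer V 127, then Buyer R 80, then Buyer E 64, then Buyer Z 57, then Buyer C 44, then Buyer T 19, then Buyer X 11.
Buyer V has the top bid and wins; the price is the second-highest bid, 80.
Buyer V's payoff = 66 − 80 = -14. All other bidders lose, so their payoff is 0.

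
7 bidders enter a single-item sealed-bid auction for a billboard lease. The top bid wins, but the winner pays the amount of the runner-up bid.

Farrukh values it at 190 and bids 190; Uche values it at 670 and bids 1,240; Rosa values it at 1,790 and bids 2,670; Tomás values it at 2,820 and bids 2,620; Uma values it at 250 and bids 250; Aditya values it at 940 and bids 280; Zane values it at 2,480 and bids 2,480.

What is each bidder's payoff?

Ordered from highest: Rosa 2,670; Tomás 2,620; Zane 2,480; Uche 1,240; Aditya 280; Uma 250; Farrukh 190.
Rosa has the top bid and wins; the price is the second-highest bid, 2,620.
Rosa's payoff = 1,790 − 2,620 = -830. All other bidders lose, so their payoff is 0.

Payoffs: Farrukh 0, Uche 0, Rosa -830, Tomás 0, Uma 0, Aditya 0, Zane 0.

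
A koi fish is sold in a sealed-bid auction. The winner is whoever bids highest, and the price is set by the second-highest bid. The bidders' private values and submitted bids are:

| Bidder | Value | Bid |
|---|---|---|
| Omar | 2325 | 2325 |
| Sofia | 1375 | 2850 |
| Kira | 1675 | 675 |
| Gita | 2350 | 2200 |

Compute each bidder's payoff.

Omar 0, Sofia -950, Kira 0, Gita 0.

Sorted high to low: Sofia 2850, then Omar 2325, then Gita 2200, then Kira 675.
Sofia has the top bid and wins; the price is the second-highest bid, 2325.
Sofia's payoff = 1375 − 2325 = -950. All other bidders lose, so their payoff is 0.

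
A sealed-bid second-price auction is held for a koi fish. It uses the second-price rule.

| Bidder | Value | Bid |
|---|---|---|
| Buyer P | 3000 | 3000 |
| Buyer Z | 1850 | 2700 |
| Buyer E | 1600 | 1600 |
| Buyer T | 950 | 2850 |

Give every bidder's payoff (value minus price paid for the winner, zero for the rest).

Sorted high to low: Buyer P 3000 > Buyer T 2850 > Buyer Z 2700 > Buyer E 1600.
Buyer P has the top bid and wins; the price is the second-highest bid, 2850.
Buyer P's payoff = 3000 − 2850 = 150. All other bidders lose, so their payoff is 0.

Buyer P 150, Buyer Z 0, Buyer E 0, Buyer T 0.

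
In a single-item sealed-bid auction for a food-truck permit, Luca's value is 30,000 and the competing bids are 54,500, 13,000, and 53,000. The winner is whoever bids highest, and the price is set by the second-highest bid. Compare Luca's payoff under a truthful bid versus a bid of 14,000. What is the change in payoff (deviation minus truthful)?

The highest competing bid is 54,500.
Bidding truthfully at 30,000: the top bid is 54,500 (a rival), so Luca loses. Payoff = 0.
Bidding 14,000: the top bid is 54,500 (a rival), so Luca loses. Payoff = 0.
Change = 0 − 0 = 0.

0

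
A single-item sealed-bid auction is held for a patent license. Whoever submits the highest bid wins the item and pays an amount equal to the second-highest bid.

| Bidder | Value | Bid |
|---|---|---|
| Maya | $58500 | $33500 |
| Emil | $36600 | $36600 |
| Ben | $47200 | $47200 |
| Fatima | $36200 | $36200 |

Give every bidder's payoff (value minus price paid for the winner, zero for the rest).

Ranking the bids: Ben $47200; Emil $36600; Fatima $36200; Maya $33500.
Ben has the top bid and wins; the price is the second-highest bid, $36600.
Ben's payoff = $47200 − $36600 = $10600. All other bidders lose, so their payoff is 0.

Maya $0, Emil $0, Ben $10600, Fatima $0.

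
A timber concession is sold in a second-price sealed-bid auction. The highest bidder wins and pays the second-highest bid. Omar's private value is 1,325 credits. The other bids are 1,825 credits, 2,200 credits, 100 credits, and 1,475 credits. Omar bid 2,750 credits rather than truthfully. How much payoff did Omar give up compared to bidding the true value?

The highest competing bid is 2,200 credits.
Bidding truthfully at 1,325 credits: the top bid is 2,200 credits (a rival), so Omar loses. Payoff = 0 credits.
Bidding 2,750 credits: Omar has the top bid, wins, and pays the second-highest bid 2,200 credits. Payoff = 1,325 credits − 2,200 credits = -875 credits.
Regret = truthful payoff − actual payoff = 0 credits − -875 credits = 875 credits.

Regret: 875 credits.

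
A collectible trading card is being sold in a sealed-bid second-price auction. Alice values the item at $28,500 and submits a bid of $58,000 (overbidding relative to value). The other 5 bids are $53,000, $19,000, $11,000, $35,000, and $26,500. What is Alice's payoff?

Highest competing bid: $53,000.
Alice's bid $58,000 is the highest overall, so Alice wins and pays the second-highest bid, $53,000.
Payoff = value − price = $28,500 − $53,000 = -$24,500.

Alice's payoff: -$24,500.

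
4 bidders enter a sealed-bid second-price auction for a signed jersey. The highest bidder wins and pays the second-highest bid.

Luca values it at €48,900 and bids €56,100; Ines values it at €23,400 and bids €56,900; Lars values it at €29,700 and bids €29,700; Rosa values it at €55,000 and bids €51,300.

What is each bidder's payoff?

Ranking the bids: Ines €56,900, then Luca €56,100, then Rosa €51,300, then Lars €29,700.
Ines has the top bid and wins; the price is the second-highest bid, €56,100.
Ines's payoff = €23,400 − €56,100 = -€32,700. All other bidders lose, so their payoff is 0.

Luca €0, Ines -€32,700, Lars €0, Rosa €0.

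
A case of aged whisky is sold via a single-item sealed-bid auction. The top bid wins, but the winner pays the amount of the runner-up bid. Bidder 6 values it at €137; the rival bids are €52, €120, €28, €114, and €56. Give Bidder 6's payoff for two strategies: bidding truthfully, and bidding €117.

(a) €17  (b) €0

The highest competing bid is €120.
Bidding truthfully at €137: Bidder 6 has the top bid, wins, and pays the second-highest bid €120. Payoff = €137 − €120 = €17.
Bidding €117: the top bid is €120 (a rival), so Bidder 6 loses. Payoff = €0.
This is the dominant-strategy logic: truthful bidding weakly beats any alternative.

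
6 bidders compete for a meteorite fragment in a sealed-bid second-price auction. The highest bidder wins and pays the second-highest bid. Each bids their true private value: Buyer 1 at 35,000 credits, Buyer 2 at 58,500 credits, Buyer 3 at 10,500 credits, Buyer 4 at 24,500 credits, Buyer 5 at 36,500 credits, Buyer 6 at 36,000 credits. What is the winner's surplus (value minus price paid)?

Winner's surplus: 22,000 credits.

Sorted high to low: Buyer 2 58,500 credits > Buyer 5 36,500 credits > Buyer 6 36,000 credits > Buyer 1 35,000 credits > Buyer 4 24,500 credits > Buyer 3 10,500 credits.
Buyer 2 wins with the top bid and pays the second-highest, 36,500 credits.
Surplus = 58,500 credits − 36,500 credits = 22,000 credits.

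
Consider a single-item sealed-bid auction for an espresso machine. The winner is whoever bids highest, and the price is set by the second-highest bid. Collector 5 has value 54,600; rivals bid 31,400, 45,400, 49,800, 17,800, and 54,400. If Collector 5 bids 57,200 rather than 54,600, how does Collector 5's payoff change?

The highest competing bid is 54,400.
Bidding truthfully at 54,600: Collector 5 has the top bid, wins, and pays the second-highest bid 54,400. Payoff = 54,600 − 54,400 = 200.
Bidding 57,200: Collector 5 has the top bid, wins, and pays the second-highest bid 54,400. Payoff = 54,600 − 54,400 = 200.
Change = 200 − 200 = 0.

0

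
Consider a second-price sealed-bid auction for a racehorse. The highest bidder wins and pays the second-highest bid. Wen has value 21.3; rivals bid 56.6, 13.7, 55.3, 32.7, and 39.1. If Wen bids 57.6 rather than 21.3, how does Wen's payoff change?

The highest competing bid is 56.6.
Bidding truthfully at 21.3: the top bid is 56.6 (a rival), so Wen loses. Payoff = 0.0.
Bidding 57.6: Wen has the top bid, wins, and pays the second-highest bid 56.6. Payoff = 21.3 − 56.6 = -35.3.
Change = -35.3 − 0.0 = -35.3.

Change in payoff: -35.3.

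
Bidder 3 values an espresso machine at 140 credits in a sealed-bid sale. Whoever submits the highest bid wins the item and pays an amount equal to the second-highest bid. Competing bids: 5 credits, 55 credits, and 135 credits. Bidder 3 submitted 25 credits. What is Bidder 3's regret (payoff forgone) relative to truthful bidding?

Regret: 5 credits.

The highest competing bid is 135 credits.
Bidding truthfully at 140 credits: Bidder 3 has the top bid, wins, and pays the second-highest bid 135 credits. Payoff = 140 credits − 135 credits = 5 credits.
Bidding 25 credits: the top bid is 135 credits (a rival), so Bidder 3 loses. Payoff = 0 credits.
Regret = truthful payoff − actual payoff = 5 credits − 0 credits = 5 credits.
Deviating from a truthful bid can only lose payoff in a second-price auction — never gain.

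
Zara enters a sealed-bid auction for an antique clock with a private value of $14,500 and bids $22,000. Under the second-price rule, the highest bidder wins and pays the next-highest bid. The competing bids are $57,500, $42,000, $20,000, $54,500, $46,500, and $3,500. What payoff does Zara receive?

Highest competing bid: $57,500.
Zara's bid $22,000 is not the highest, so Zara loses, pays nothing, and earns zero payoff.

$0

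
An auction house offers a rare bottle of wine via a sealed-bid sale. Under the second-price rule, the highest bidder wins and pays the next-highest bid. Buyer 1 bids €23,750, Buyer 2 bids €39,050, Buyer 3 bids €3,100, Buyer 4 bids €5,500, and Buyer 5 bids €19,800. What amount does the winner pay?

The winner pays €23,750.

Ranking the bids: Buyer 2 €39,050 > Buyer 1 €23,750 > Buyer 5 €19,800 > Buyer 4 €5,500 > Buyer 3 €3,100.
Buyer 2 has the highest bid, so Buyer 2 wins.
The second-highest bid is €23,750, so that is what Buyer 2 pays.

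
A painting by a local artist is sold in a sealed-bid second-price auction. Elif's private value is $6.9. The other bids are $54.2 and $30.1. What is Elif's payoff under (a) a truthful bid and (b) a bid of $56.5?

The highest competing bid is $54.2.
Bidding truthfully at $6.9: the top bid is $54.2 (a rival), so Elif loses. Payoff = $0.0.
Bidding $56.5: Elif has the top bid, wins, and pays the second-highest bid $54.2. Payoff = $6.9 − $54.2 = -$47.3.
Deviating from a truthful bid can only lose payoff in a second-price auction — never gain.

Truthful: $0.0; alternative: -$47.3.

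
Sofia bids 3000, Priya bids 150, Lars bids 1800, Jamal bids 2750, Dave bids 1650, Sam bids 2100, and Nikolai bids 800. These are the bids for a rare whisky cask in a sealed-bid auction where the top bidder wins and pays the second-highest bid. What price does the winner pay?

Price paid: 2750.

Sorted high to low: Sofia 3000 > Jamal 2750 > Sam 2100 > Lars 1800 > Dave 1650 > Nikolai 800 > Priya 150.
Sofia is the highest bidder, so Sofia wins.
Under the second-price rule, the price is the second-highest bid: 2750.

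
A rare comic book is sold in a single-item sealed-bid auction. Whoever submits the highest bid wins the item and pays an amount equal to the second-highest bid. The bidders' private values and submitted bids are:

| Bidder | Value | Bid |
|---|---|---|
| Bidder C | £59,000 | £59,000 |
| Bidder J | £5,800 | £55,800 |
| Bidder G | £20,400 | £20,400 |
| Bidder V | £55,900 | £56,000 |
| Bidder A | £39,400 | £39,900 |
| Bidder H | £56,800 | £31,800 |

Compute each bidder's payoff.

Bidder C £3,000, Bidder J £0, Bidder G £0, Bidder V £0, Bidder A £0, Bidder H £0.

Sorted high to low: Bidder C £59,000; Bidder V £56,000; Bidder J £55,800; Bidder A £39,900; Bidder H £31,800; Bidder G £20,400.
Bidder C has the top bid and wins; the price is the second-highest bid, £56,000.
Bidder C's payoff = £59,000 − £56,000 = £3,000. All other bidders lose, so their payoff is 0.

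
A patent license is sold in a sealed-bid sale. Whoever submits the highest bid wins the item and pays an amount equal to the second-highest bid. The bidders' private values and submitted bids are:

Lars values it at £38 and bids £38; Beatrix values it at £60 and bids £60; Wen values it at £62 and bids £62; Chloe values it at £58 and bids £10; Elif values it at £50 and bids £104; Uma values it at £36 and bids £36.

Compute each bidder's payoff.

Ranking the bids: Elif £104; Wen £62; Beatrix £60; Lars £38; Uma £36; Chloe £10.
Elif has the top bid and wins; the price is the second-highest bid, £62.
Elif's payoff = £50 − £62 = -£12. All other bidders lose, so their payoff is 0.

Payoffs: Lars £0, Beatrix £0, Wen £0, Chloe £0, Elif -£12, Uma £0.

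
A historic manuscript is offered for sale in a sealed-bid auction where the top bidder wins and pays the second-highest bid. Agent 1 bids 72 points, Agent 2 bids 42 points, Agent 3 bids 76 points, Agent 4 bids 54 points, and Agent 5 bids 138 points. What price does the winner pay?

Price paid: 76 points.

Ordered from highest: Agent 5 138 points, then Agent 3 76 points, then Agent 1 72 points, then Agent 4 54 points, then Agent 2 42 points.
Agent 5 is the highest bidder, so Agent 5 wins.
Under the second-price rule, the price is the second-highest bid: 76 points.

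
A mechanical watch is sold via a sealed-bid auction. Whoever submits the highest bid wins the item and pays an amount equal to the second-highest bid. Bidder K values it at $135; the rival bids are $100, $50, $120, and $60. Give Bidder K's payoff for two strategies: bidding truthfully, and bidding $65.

Truthful: $15; alternative: $0.

The highest competing bid is $120.
Bidding truthfully at $135: Bidder K has the top bid, wins, and pays the second-highest bid $120. Payoff = $135 − $120 = $15.
Bidding $65: the top bid is $120 (a rival), so Bidder K loses. Payoff = $0.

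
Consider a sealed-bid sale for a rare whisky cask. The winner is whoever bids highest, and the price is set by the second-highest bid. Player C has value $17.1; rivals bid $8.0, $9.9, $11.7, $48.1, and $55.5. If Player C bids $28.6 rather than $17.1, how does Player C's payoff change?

$0.0

The highest competing bid is $55.5.
Bidding truthfully at $17.1: the top bid is $55.5 (a rival), so Player C loses. Payoff = $0.0.
Bidding $28.6: the top bid is $55.5 (a rival), so Player C loses. Payoff = $0.0.
Change = $0.0 − $0.0 = $0.0.
The bid only affects whether you win, not the price — here both bids land on the same side of the top rival bid, so the deviation is payoff-neutral.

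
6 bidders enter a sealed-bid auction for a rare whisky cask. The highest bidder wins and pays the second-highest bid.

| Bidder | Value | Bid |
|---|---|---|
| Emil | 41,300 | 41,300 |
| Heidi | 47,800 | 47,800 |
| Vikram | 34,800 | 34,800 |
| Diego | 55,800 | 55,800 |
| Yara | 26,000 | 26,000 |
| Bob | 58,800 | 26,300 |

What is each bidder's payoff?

Emil 0, Heidi 0, Vikram 0, Diego 8,000, Yara 0, Bob 0.

Ordered from highest: Diego 55,800; Heidi 47,800; Emil 41,300; Vikram 34,800; Bob 26,300; Yara 26,000.
Diego has the top bid and wins; the price is the second-highest bid, 47,800.
Diego's payoff = 55,800 − 47,800 = 8,000. All other bidders lose, so their payoff is 0.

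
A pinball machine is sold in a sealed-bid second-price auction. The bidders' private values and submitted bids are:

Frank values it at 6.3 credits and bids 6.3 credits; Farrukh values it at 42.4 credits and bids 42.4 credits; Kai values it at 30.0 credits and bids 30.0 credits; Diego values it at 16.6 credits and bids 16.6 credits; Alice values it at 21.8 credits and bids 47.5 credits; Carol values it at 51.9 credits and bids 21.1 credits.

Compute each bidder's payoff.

Frank 0.0 credits, Farrukh 0.0 credits, Kai 0.0 credits, Diego 0.0 credits, Alice -20.6 credits, Carol 0.0 credits.

Ranking the bids: Alice 47.5 credits; Farrukh 42.4 credits; Kai 30.0 credits; Carol 21.1 credits; Diego 16.6 credits; Frank 6.3 credits.
Alice has the top bid and wins; the price is the second-highest bid, 42.4 credits.
Alice's payoff = 21.8 credits − 42.4 credits = -20.6 credits. All other bidders lose, so their payoff is 0.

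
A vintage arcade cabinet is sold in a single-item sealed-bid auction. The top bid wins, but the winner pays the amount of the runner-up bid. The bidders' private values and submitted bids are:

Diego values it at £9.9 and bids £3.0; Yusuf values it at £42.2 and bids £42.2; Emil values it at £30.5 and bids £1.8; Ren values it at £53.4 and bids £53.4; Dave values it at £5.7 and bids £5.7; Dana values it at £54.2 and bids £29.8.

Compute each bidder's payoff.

Diego £0.0, Yusuf £0.0, Emil £0.0, Ren £11.2, Dave £0.0, Dana £0.0.

Sorted high to low: Ren £53.4, then Yusuf £42.2, then Dana £29.8, then Dave £5.7, then Diego £3.0, then Emil £1.8.
Ren has the top bid and wins; the price is the second-highest bid, £42.2.
Ren's payoff = £53.4 − £42.2 = £11.2. All other bidders lose, so their payoff is 0.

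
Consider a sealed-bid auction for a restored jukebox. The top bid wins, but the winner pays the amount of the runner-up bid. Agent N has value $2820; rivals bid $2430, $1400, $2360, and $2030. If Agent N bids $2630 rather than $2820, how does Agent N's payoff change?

The highest competing bid is $2430.
Bidding truthfully at $2820: Agent N has the top bid, wins, and pays the second-highest bid $2430. Payoff = $2820 − $2430 = $390.
Bidding $2630: Agent N has the top bid, wins, and pays the second-highest bid $2430. Payoff = $2820 − $2430 = $390.
Change = $390 − $390 = $0.
The bid only affects whether you win, not the price — here both bids land on the same side of the top rival bid, so the deviation is payoff-neutral.

Change in payoff: $0.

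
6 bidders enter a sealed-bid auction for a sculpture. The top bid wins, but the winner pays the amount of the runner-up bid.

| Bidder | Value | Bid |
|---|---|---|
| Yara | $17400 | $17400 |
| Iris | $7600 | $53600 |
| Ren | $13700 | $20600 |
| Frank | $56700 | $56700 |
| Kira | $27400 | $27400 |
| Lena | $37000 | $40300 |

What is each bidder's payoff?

Payoffs: Yara $0, Iris $0, Ren $0, Frank $3100, Kira $0, Lena $0.

Ordered from highest: Frank $56700 > Iris $53600 > Lena $40300 > Kira $27400 > Ren $20600 > Yara $17400.
Frank has the top bid and wins; the price is the second-highest bid, $53600.
Frank's payoff = $56700 − $53600 = $3100. All other bidders lose, so their payoff is 0.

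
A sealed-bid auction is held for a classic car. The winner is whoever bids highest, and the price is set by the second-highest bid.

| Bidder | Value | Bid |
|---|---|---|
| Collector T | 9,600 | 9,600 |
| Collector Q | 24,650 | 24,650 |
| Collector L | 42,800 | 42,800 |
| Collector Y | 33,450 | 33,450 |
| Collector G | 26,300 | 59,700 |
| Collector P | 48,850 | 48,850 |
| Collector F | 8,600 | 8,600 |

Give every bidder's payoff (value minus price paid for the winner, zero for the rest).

Collector T 0, Collector Q 0, Collector L 0, Collector Y 0, Collector G -22,550, Collector P 0, Collector F 0.

Sorted high to low: Collector G 59,700 > Collector P 48,850 > Collector L 42,800 > Collector Y 33,450 > Collector Q 24,650 > Collector T 9,600 > Collector F 8,600.
Collector G has the top bid and wins; the price is the second-highest bid, 48,850.
Collector G's payoff = 26,300 − 48,850 = -22,550. All other bidders lose, so their payoff is 0.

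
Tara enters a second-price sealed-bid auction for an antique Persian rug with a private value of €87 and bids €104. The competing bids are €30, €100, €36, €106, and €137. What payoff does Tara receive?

Tara's payoff: €0.

Highest competing bid: €137.
Tara's bid €104 is not the highest, so Tara loses, pays nothing, and earns zero payoff.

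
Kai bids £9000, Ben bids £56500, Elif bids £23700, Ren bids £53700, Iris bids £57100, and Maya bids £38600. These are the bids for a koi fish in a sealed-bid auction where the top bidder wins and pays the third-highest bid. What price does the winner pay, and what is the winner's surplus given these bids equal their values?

Ranking the bids: Iris £57100 > Ben £56500 > Ren £53700 > Maya £38600 > Elif £23700 > Kai £9000.
Iris is the highest bidder, so Iris wins.
Under the third-price rule, the price is the third-highest bid: £53700.
Surplus = £57100 − £53700 = £3400.

Price £53700; surplus £3400.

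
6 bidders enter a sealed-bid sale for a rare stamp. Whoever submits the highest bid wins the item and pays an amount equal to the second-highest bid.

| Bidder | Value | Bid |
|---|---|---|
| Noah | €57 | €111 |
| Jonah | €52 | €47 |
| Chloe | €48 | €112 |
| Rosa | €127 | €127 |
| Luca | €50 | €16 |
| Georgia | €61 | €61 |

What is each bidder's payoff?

Noah €0, Jonah €0, Chloe €0, Rosa €15, Luca €0, Georgia €0.

Bids in descending order: Rosa €127, then Chloe €112, then Noah €111, then Georgia €61, then Jonah €47, then Luca €16.
Rosa has the top bid and wins; the price is the second-highest bid, €112.
Rosa's payoff = €127 − €112 = €15. All other bidders lose, so their payoff is 0.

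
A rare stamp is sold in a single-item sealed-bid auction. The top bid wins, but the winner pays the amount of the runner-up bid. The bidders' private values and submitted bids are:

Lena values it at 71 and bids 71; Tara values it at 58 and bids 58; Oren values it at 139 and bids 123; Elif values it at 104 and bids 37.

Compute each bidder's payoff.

Ordered from highest: Oren 123; Lena 71; Tara 58; Elif 37.
Oren has the top bid and wins; the price is the second-highest bid, 71.
Oren's payoff = 139 − 71 = 68. All other bidders lose, so their payoff is 0.

Payoffs: Lena 0, Tara 0, Oren 68, Elif 0.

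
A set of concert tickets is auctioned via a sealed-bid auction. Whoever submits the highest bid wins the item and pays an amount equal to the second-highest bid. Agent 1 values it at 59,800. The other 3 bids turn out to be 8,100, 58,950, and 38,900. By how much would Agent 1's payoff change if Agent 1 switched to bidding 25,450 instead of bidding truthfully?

-850

The highest competing bid is 58,950.
Bidding truthfully at 59,800: Agent 1 has the top bid, wins, and pays the second-highest bid 58,950. Payoff = 59,800 − 58,950 = 850.
Bidding 25,450: the top bid is 58,950 (a rival), so Agent 1 loses. Payoff = 0.
Change = 0 − 850 = -850.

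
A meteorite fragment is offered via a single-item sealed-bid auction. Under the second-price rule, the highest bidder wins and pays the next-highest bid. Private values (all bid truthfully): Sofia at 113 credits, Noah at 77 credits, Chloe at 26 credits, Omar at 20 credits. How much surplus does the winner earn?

Bids in descending order: Sofia 113 credits, then Noah 77 credits, then Chloe 26 credits, then Omar 20 credits.
Sofia wins with the top bid and pays the second-highest, 77 credits.
Surplus = 113 credits − 77 credits = 36 credits.

Winner's surplus: 36 credits.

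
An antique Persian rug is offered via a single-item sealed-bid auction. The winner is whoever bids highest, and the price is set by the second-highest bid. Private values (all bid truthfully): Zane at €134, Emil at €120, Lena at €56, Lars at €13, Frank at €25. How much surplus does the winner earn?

Bids in descending order: Zane €134 > Emil €120 > Lena €56 > Frank €25 > Lars €13.
Zane wins with the top bid and pays the second-highest, €120.
Surplus = €134 − €120 = €14.

Surplus = €14.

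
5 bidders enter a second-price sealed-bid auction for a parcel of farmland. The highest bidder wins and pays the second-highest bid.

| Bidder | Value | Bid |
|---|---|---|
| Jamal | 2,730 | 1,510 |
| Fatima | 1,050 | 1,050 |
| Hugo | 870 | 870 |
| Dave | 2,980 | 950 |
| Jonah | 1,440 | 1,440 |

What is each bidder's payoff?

Jamal 1,290, Fatima 0, Hugo 0, Dave 0, Jonah 0.

Bids in descending order: Jamal 1,510, then Jonah 1,440, then Fatima 1,050, then Dave 950, then Hugo 870.
Jamal has the top bid and wins; the price is the second-highest bid, 1,440.
Jamal's payoff = 2,730 − 1,440 = 1,290. All other bidders lose, so their payoff is 0.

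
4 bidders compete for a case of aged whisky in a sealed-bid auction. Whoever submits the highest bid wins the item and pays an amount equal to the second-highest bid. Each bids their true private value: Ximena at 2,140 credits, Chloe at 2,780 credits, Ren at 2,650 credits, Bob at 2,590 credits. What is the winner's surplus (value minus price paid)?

Ordered from highest: Chloe 2,780 credits, then Ren 2,650 credits, then Bob 2,590 credits, then Ximena 2,140 credits.
Chloe wins with the top bid and pays the second-highest, 2,650 credits.
Surplus = 2,780 credits − 2,650 credits = 130 credits.

130 credits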